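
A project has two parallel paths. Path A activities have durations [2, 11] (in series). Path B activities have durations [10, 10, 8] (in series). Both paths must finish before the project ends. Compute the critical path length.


Path A total = 2 + 11 = 13
Path B total = 10 + 10 + 8 = 28
Critical path = longest path = max(13, 28) = 28

28


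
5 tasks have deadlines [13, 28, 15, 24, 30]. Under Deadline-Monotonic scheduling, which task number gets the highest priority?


Sort tasks by relative deadline (ascending):
  Task 1: deadline = 13
  Task 3: deadline = 15
  Task 4: deadline = 24
  Task 2: deadline = 28
  Task 5: deadline = 30
Priority order (highest first): [1, 3, 4, 2, 5]
Highest priority task = 1

1


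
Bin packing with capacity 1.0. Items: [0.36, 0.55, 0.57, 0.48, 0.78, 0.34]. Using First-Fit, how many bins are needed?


Place items sequentially using First-Fit:
  Item 0.36 -> new Bin 1
  Item 0.55 -> Bin 1 (now 0.91)
  Item 0.57 -> new Bin 2
  Item 0.48 -> new Bin 3
  Item 0.78 -> new Bin 4
  Item 0.34 -> Bin 2 (now 0.91)
Total bins used = 4

4


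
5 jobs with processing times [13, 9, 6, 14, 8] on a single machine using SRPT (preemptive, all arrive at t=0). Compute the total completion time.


Since all jobs arrive at t=0, SRPT equals SPT ordering.
SPT order: [6, 8, 9, 13, 14]
Completion times:
  Job 1: p=6, C=6
  Job 2: p=8, C=14
  Job 3: p=9, C=23
  Job 4: p=13, C=36
  Job 5: p=14, C=50
Total completion time = 6 + 14 + 23 + 36 + 50 = 129

129


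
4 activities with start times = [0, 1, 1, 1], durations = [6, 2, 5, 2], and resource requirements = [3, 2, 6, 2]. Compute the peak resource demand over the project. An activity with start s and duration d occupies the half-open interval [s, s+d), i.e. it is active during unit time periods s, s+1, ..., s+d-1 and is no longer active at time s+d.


Each activity i is active on [start_i, start_i + duration_i).
Compute total resource usage per time slot:
  t=0: active resources = [3], total = 3
  t=1: active resources = [3, 2, 6, 2], total = 13
  t=2: active resources = [3, 2, 6, 2], total = 13
  t=3: active resources = [3, 6], total = 9
  t=4: active resources = [3, 6], total = 9
  t=5: active resources = [3, 6], total = 9
Peak resource demand = 13

13


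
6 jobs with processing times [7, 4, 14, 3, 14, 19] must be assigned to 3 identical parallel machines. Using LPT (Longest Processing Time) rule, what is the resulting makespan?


Sort jobs in decreasing order (LPT): [19, 14, 14, 7, 4, 3]
Assign each job to the least loaded machine:
  Machine 1: jobs [19], load = 19
  Machine 2: jobs [14, 7], load = 21
  Machine 3: jobs [14, 4, 3], load = 21
Makespan = max load = 21

21


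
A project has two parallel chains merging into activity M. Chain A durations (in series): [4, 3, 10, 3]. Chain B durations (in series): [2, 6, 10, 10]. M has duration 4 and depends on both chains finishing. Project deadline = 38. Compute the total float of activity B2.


Forward pass: ES(B2) = sum of predecessors on chain B = 2
EF = ES + duration = 2 + 6 = 8
Backward pass: LF(M) = deadline = 38; LS(M) = 38 - 4 = 34
LF(B2) = LS(M) - sum(successors on chain B) = 34 - 20 = 14
LS = LF - duration = 14 - 6 = 8
Total float = LS - ES = 8 - 2 = 6

6


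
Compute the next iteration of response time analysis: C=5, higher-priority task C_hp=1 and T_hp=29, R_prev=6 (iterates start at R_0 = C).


R_next = C + ceil(R_prev / T_hp) * C_hp
ceil(6 / 29) = ceil(0.2069) = 1
Interference = 1 * 1 = 1
R_next = 5 + 1 = 6
R_next = R_prev, so the iteration has converged (response time = 6).

6


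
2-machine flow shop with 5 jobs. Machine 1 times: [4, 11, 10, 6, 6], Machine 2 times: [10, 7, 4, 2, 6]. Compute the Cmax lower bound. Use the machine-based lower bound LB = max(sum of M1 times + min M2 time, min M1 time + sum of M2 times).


LB1 = sum(M1 times) + min(M2 times) = 37 + 2 = 39
LB2 = min(M1 times) + sum(M2 times) = 4 + 29 = 33
Lower bound = max(LB1, LB2) = max(39, 33) = 39

39


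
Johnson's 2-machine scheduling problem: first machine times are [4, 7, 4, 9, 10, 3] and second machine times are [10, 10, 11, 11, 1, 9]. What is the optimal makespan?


Apply Johnson's rule:
  Group 1 (a <= b): [(6, 3, 9), (1, 4, 10), (3, 4, 11), (2, 7, 10), (4, 9, 11)]
  Group 2 (a > b): [(5, 10, 1)]
Optimal job order: [6, 1, 3, 2, 4, 5]
Schedule:
  Job 6: M1 done at 3, M2 done at 12
  Job 1: M1 done at 7, M2 done at 22
  Job 3: M1 done at 11, M2 done at 33
  Job 2: M1 done at 18, M2 done at 43
  Job 4: M1 done at 27, M2 done at 54
  Job 5: M1 done at 37, M2 done at 55
Makespan = 55

55


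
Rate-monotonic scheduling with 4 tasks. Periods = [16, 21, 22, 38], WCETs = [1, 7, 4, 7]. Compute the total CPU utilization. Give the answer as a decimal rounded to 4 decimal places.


Compute individual utilizations (exact fractions):
  Task 1: C/T = 1/16 (approx. 0.0625)
  Task 2: C/T = 7/21 = 1/3 (approx. 0.3333)
  Task 3: C/T = 4/22 = 2/11 (approx. 0.1818)
  Task 4: C/T = 7/38 (approx. 0.1842)
Total utilization U = 1/16 + 1/3 + 2/11 + 7/38 = 7643/10032
Rounded to 4 decimal places: U = 0.7619
RM (Liu & Layland) bound for 4 tasks = 0.756828; compare with U = 7643/10032 (approx. 0.761862)
bound < U <= 1, so the RM sufficient condition is not met (inconclusive; an exact test such as response-time analysis is needed).

0.7619


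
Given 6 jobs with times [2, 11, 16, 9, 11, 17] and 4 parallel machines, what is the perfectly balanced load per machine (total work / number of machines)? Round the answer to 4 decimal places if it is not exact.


Total processing time = 2 + 11 + 16 + 9 + 11 + 17 = 66
Number of machines = 4
Ideal balanced load = 66 / 4 = 16.5

16.5


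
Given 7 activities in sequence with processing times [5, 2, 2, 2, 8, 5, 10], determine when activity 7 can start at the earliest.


Activity 7 starts after activities 1 through 6 complete.
Predecessor durations: [5, 2, 2, 2, 8, 5]
ES = 5 + 2 + 2 + 2 + 8 + 5 = 24

24


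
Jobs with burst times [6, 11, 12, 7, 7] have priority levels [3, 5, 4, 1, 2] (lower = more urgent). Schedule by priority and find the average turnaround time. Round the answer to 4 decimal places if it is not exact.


Sort by priority (ascending = highest first):
Order: [(1, 7), (2, 7), (3, 6), (4, 12), (5, 11)]
Completion times:
  Priority 1, burst=7, C=7
  Priority 2, burst=7, C=14
  Priority 3, burst=6, C=20
  Priority 4, burst=12, C=32
  Priority 5, burst=11, C=43
Average turnaround = 116/5 = 23.2

23.2


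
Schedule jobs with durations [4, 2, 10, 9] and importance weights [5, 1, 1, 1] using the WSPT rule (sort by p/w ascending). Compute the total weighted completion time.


Compute p/w ratios and sort ascending (WSPT): [(4, 5), (2, 1), (9, 1), (10, 1)]
Compute weighted completion times:
  Job (p=4,w=5): C=4, w*C=5*4=20
  Job (p=2,w=1): C=6, w*C=1*6=6
  Job (p=9,w=1): C=15, w*C=1*15=15
  Job (p=10,w=1): C=25, w*C=1*25=25
Total weighted completion time = 66

66


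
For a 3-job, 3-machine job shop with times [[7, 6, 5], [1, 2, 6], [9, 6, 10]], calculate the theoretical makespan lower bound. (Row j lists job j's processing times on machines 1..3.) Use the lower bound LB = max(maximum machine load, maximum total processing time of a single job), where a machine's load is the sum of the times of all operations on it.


Machine loads:
  Machine 1: 7 + 1 + 9 = 17
  Machine 2: 6 + 2 + 6 = 14
  Machine 3: 5 + 6 + 10 = 21
Max machine load = 21
Job totals:
  Job 1: 18
  Job 2: 9
  Job 3: 25
Max job total = 25
Lower bound = max(21, 25) = 25

25


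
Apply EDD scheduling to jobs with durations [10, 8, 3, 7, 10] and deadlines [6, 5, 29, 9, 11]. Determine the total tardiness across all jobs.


Sort by due date (EDD order): [(8, 5), (10, 6), (7, 9), (10, 11), (3, 29)]
Compute completion times and tardiness:
  Job 1: p=8, d=5, C=8, tardiness=max(0,8-5)=3
  Job 2: p=10, d=6, C=18, tardiness=max(0,18-6)=12
  Job 3: p=7, d=9, C=25, tardiness=max(0,25-9)=16
  Job 4: p=10, d=11, C=35, tardiness=max(0,35-11)=24
  Job 5: p=3, d=29, C=38, tardiness=max(0,38-29)=9
Total tardiness = 64

64


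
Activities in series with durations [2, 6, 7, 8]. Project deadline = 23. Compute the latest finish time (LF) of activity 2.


LF(activity 2) = deadline - sum of successor durations
Successors: activities 3 through 4 with durations [7, 8]
Sum of successor durations = 15
LF = 23 - 15 = 8

8


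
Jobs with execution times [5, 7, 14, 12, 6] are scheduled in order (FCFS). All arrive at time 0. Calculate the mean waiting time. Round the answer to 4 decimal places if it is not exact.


FCFS order (as given): [5, 7, 14, 12, 6]
Waiting times:
  Job 1: wait = 0
  Job 2: wait = 5
  Job 3: wait = 12
  Job 4: wait = 26
  Job 5: wait = 38
Sum of waiting times = 81
Average waiting time = 81/5 = 16.2

16.2


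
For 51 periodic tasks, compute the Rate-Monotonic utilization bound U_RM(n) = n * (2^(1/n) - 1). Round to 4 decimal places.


Compute 2^(1/51) = 1.0136839003
Subtract 1: 1.0136839003 - 1 = 0.0136839003
Multiply by n: 51 * 0.0136839003 = 0.6978789153
Round to 4 dp: 0.6979

0.6979


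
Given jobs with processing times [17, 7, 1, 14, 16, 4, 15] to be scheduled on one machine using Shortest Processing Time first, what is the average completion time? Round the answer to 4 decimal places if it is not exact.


Sort jobs by processing time (SPT order): [1, 4, 7, 14, 15, 16, 17]
Compute completion times sequentially:
  Job 1: processing = 1, completes at 1
  Job 2: processing = 4, completes at 5
  Job 3: processing = 7, completes at 12
  Job 4: processing = 14, completes at 26
  Job 5: processing = 15, completes at 41
  Job 6: processing = 16, completes at 57
  Job 7: processing = 17, completes at 74
Sum of completion times = 216
Average completion time = 216/7 = 30.8571

30.8571


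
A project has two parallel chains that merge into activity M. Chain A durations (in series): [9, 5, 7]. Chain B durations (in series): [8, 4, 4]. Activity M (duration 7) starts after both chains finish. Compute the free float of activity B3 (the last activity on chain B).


ES(B3) = sum of predecessors on chain B = 12
EF(B3) = ES + duration = 12 + 4 = 16
Successor of B3 is M. ES(M) = max(sum(A), sum(B)) = max(21, 16) = 21
Free float = ES(successor) - EF(current) = 21 - 16 = 5

5


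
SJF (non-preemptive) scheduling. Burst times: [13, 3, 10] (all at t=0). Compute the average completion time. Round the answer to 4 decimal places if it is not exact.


SJF order (ascending): [3, 10, 13]
Completion times:
  Job 1: burst=3, C=3
  Job 2: burst=10, C=13
  Job 3: burst=13, C=26
Average completion = 42/3 = 14.0

14.0


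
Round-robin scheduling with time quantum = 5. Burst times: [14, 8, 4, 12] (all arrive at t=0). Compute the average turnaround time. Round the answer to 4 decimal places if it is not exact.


Time quantum = 5
Execution trace:
  J1 runs 5 units, time = 5
  J2 runs 5 units, time = 10
  J3 runs 4 units, time = 14
  J4 runs 5 units, time = 19
  J1 runs 5 units, time = 24
  J2 runs 3 units, time = 27
  J4 runs 5 units, time = 32
  J1 runs 4 units, time = 36
  J4 runs 2 units, time = 38
Finish times: [36, 27, 14, 38]
Average turnaround = 115/4 = 28.75

28.75


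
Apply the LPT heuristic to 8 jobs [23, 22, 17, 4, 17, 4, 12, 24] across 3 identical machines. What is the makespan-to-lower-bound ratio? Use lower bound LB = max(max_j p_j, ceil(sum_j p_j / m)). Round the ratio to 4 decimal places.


LPT order: [24, 23, 22, 17, 17, 12, 4, 4]
Machine loads after assignment: [40, 40, 43]
LPT makespan = 43
Lower bound = max(max_job, ceil(total/3)) = max(24, 41) = 41
Ratio = 43 / 41 = 1.0488

1.0488


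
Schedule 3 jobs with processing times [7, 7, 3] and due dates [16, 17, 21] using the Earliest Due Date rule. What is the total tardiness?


Sort by due date (EDD order): [(7, 16), (7, 17), (3, 21)]
Compute completion times and tardiness:
  Job 1: p=7, d=16, C=7, tardiness=max(0,7-16)=0
  Job 2: p=7, d=17, C=14, tardiness=max(0,14-17)=0
  Job 3: p=3, d=21, C=17, tardiness=max(0,17-21)=0
Total tardiness = 0

0


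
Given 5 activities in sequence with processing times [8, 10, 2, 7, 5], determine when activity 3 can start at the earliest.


Activity 3 starts after activities 1 through 2 complete.
Predecessor durations: [8, 10]
ES = 8 + 10 = 18

18


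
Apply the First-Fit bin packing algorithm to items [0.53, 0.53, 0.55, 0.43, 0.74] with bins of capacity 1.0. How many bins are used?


Place items sequentially using First-Fit:
  Item 0.53 -> new Bin 1
  Item 0.53 -> new Bin 2
  Item 0.55 -> new Bin 3
  Item 0.43 -> Bin 1 (now 0.96)
  Item 0.74 -> new Bin 4
Total bins used = 4

4


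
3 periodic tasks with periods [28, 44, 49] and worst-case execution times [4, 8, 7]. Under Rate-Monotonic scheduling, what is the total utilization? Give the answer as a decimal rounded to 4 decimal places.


Compute individual utilizations (exact fractions):
  Task 1: C/T = 4/28 = 1/7 (approx. 0.1429)
  Task 2: C/T = 8/44 = 2/11 (approx. 0.1818)
  Task 3: C/T = 7/49 = 1/7 (approx. 0.1429)
Total utilization U = 1/7 + 2/11 + 1/7 = 36/77
Rounded to 4 decimal places: U = 0.4675
RM (Liu & Layland) bound for 3 tasks = 0.779763; compare with U = 36/77 (approx. 0.467532)
U <= bound, so schedulable by RM sufficient condition.

0.4675


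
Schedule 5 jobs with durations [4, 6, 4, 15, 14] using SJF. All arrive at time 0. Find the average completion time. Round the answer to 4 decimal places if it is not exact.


SJF order (ascending): [4, 4, 6, 14, 15]
Completion times:
  Job 1: burst=4, C=4
  Job 2: burst=4, C=8
  Job 3: burst=6, C=14
  Job 4: burst=14, C=28
  Job 5: burst=15, C=43
Average completion = 97/5 = 19.4

19.4


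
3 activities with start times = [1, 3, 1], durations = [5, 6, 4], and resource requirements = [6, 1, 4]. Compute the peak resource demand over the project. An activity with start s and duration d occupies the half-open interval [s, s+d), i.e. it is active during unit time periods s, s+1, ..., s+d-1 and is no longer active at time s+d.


Each activity i is active on [start_i, start_i + duration_i).
Compute total resource usage per time slot:
  t=0: active resources = [], total = 0
  t=1: active resources = [6, 4], total = 10
  t=2: active resources = [6, 4], total = 10
  t=3: active resources = [6, 1, 4], total = 11
  t=4: active resources = [6, 1, 4], total = 11
  t=5: active resources = [6, 1], total = 7
  t=6: active resources = [1], total = 1
  t=7: active resources = [1], total = 1
  t=8: active resources = [1], total = 1
Peak resource demand = 11

11


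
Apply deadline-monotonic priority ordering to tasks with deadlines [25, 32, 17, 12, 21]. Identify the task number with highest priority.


Sort tasks by relative deadline (ascending):
  Task 4: deadline = 12
  Task 3: deadline = 17
  Task 5: deadline = 21
  Task 1: deadline = 25
  Task 2: deadline = 32
Priority order (highest first): [4, 3, 5, 1, 2]
Highest priority task = 4

4


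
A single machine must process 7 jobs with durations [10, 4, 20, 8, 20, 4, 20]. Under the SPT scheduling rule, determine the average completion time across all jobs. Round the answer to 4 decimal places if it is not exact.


Sort jobs by processing time (SPT order): [4, 4, 8, 10, 20, 20, 20]
Compute completion times sequentially:
  Job 1: processing = 4, completes at 4
  Job 2: processing = 4, completes at 8
  Job 3: processing = 8, completes at 16
  Job 4: processing = 10, completes at 26
  Job 5: processing = 20, completes at 46
  Job 6: processing = 20, completes at 66
  Job 7: processing = 20, completes at 86
Sum of completion times = 252
Average completion time = 252/7 = 36.0

36.0


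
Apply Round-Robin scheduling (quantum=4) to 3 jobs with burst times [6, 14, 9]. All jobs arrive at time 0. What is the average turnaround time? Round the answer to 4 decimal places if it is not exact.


Time quantum = 4
Execution trace:
  J1 runs 4 units, time = 4
  J2 runs 4 units, time = 8
  J3 runs 4 units, time = 12
  J1 runs 2 units, time = 14
  J2 runs 4 units, time = 18
  J3 runs 4 units, time = 22
  J2 runs 4 units, time = 26
  J3 runs 1 units, time = 27
  J2 runs 2 units, time = 29
Finish times: [14, 29, 27]
Average turnaround = 70/3 = 23.3333

23.3333


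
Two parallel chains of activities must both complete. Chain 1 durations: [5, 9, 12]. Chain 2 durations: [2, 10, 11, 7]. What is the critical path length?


Path A total = 5 + 9 + 12 = 26
Path B total = 2 + 10 + 11 + 7 = 30
Critical path = longest path = max(26, 30) = 30

30


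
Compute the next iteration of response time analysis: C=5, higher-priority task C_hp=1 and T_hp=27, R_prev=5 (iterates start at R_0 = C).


R_next = C + ceil(R_prev / T_hp) * C_hp
ceil(5 / 27) = ceil(0.1852) = 1
Interference = 1 * 1 = 1
R_next = 5 + 1 = 6

6


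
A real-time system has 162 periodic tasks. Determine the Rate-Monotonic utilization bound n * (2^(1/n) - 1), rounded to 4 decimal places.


Compute 2^(1/162) = 1.0042878529
Subtract 1: 1.0042878529 - 1 = 0.0042878529
Multiply by n: 162 * 0.0042878529 = 0.6946321698
Round to 4 dp: 0.6946

0.6946


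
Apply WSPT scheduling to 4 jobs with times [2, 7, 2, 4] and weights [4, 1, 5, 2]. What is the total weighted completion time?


Compute p/w ratios and sort ascending (WSPT): [(2, 5), (2, 4), (4, 2), (7, 1)]
Compute weighted completion times:
  Job (p=2,w=5): C=2, w*C=5*2=10
  Job (p=2,w=4): C=4, w*C=4*4=16
  Job (p=4,w=2): C=8, w*C=2*8=16
  Job (p=7,w=1): C=15, w*C=1*15=15
Total weighted completion time = 57

57


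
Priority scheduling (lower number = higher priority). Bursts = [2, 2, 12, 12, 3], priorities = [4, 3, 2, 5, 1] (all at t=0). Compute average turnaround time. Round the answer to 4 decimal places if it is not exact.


Sort by priority (ascending = highest first):
Order: [(1, 3), (2, 12), (3, 2), (4, 2), (5, 12)]
Completion times:
  Priority 1, burst=3, C=3
  Priority 2, burst=12, C=15
  Priority 3, burst=2, C=17
  Priority 4, burst=2, C=19
  Priority 5, burst=12, C=31
Average turnaround = 85/5 = 17.0

17.0


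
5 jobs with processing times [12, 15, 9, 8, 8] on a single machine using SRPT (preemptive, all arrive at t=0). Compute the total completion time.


Since all jobs arrive at t=0, SRPT equals SPT ordering.
SPT order: [8, 8, 9, 12, 15]
Completion times:
  Job 1: p=8, C=8
  Job 2: p=8, C=16
  Job 3: p=9, C=25
  Job 4: p=12, C=37
  Job 5: p=15, C=52
Total completion time = 8 + 16 + 25 + 37 + 52 = 138

138


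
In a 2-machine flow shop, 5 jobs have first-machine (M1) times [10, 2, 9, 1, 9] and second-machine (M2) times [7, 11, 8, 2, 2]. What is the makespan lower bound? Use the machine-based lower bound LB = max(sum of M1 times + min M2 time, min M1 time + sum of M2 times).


LB1 = sum(M1 times) + min(M2 times) = 31 + 2 = 33
LB2 = min(M1 times) + sum(M2 times) = 1 + 30 = 31
Lower bound = max(LB1, LB2) = max(33, 31) = 33

33


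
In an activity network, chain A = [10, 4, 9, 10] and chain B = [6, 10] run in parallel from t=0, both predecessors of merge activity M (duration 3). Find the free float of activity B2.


ES(B2) = sum of predecessors on chain B = 6
EF(B2) = ES + duration = 6 + 10 = 16
Successor of B2 is M. ES(M) = max(sum(A), sum(B)) = max(33, 16) = 33
Free float = ES(successor) - EF(current) = 33 - 16 = 17

17


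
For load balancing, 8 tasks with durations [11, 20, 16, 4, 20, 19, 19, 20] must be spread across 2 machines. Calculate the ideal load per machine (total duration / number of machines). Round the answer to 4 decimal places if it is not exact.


Total processing time = 11 + 20 + 16 + 4 + 20 + 19 + 19 + 20 = 129
Number of machines = 2
Ideal balanced load = 129 / 2 = 64.5

64.5


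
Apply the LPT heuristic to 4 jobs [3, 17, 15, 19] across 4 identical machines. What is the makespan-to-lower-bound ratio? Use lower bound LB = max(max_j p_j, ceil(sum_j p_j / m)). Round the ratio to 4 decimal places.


LPT order: [19, 17, 15, 3]
Machine loads after assignment: [19, 17, 15, 3]
LPT makespan = 19
Lower bound = max(max_job, ceil(total/4)) = max(19, 14) = 19
Ratio = 19 / 19 = 1.0

1.0


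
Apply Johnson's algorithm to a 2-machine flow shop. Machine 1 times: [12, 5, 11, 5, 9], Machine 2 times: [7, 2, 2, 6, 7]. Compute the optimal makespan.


Apply Johnson's rule:
  Group 1 (a <= b): [(4, 5, 6)]
  Group 2 (a > b): [(1, 12, 7), (5, 9, 7), (2, 5, 2), (3, 11, 2)]
Optimal job order: [4, 1, 5, 2, 3]
Schedule:
  Job 4: M1 done at 5, M2 done at 11
  Job 1: M1 done at 17, M2 done at 24
  Job 5: M1 done at 26, M2 done at 33
  Job 2: M1 done at 31, M2 done at 35
  Job 3: M1 done at 42, M2 done at 44
Makespan = 44

44


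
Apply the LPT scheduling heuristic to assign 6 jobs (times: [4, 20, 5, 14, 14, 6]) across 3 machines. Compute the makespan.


Sort jobs in decreasing order (LPT): [20, 14, 14, 6, 5, 4]
Assign each job to the least loaded machine:
  Machine 1: jobs [20], load = 20
  Machine 2: jobs [14, 6], load = 20
  Machine 3: jobs [14, 5, 4], load = 23
Makespan = max load = 23

23


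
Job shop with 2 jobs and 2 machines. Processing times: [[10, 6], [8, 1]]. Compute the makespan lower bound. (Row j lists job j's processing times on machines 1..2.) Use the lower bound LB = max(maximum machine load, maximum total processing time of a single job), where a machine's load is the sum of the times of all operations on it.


Machine loads:
  Machine 1: 10 + 8 = 18
  Machine 2: 6 + 1 = 7
Max machine load = 18
Job totals:
  Job 1: 16
  Job 2: 9
Max job total = 16
Lower bound = max(18, 16) = 18

18


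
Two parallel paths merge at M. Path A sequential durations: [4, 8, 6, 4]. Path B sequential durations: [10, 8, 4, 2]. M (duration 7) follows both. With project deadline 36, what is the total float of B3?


Forward pass: ES(B3) = sum of predecessors on chain B = 18
EF = ES + duration = 18 + 4 = 22
Backward pass: LF(M) = deadline = 36; LS(M) = 36 - 7 = 29
LF(B3) = LS(M) - sum(successors on chain B) = 29 - 2 = 27
LS = LF - duration = 27 - 4 = 23
Total float = LS - ES = 23 - 18 = 5

5


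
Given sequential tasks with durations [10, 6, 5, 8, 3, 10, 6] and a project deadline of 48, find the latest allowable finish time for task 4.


LF(activity 4) = deadline - sum of successor durations
Successors: activities 5 through 7 with durations [3, 10, 6]
Sum of successor durations = 19
LF = 48 - 19 = 29

29


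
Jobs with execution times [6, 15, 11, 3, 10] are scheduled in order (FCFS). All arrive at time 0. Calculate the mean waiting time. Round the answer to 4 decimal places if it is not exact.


FCFS order (as given): [6, 15, 11, 3, 10]
Waiting times:
  Job 1: wait = 0
  Job 2: wait = 6
  Job 3: wait = 21
  Job 4: wait = 32
  Job 5: wait = 35
Sum of waiting times = 94
Average waiting time = 94/5 = 18.8

18.8


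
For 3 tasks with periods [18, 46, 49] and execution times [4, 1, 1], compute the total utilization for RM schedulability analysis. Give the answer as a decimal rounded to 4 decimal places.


Compute individual utilizations (exact fractions):
  Task 1: C/T = 4/18 = 2/9 (approx. 0.2222)
  Task 2: C/T = 1/46 (approx. 0.0217)
  Task 3: C/T = 1/49 (approx. 0.0204)
Total utilization U = 2/9 + 1/46 + 1/49 = 5363/20286
Rounded to 4 decimal places: U = 0.2644
RM (Liu & Layland) bound for 3 tasks = 0.779763; compare with U = 5363/20286 (approx. 0.264370)
U <= bound, so schedulable by RM sufficient condition.

0.2644


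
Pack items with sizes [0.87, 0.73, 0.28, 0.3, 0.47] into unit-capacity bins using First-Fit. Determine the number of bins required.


Place items sequentially using First-Fit:
  Item 0.87 -> new Bin 1
  Item 0.73 -> new Bin 2
  Item 0.28 -> new Bin 3
  Item 0.3 -> Bin 3 (now 0.58)
  Item 0.47 -> new Bin 4
Total bins used = 4

4


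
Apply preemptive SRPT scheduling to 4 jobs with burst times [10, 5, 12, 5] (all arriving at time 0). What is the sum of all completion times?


Since all jobs arrive at t=0, SRPT equals SPT ordering.
SPT order: [5, 5, 10, 12]
Completion times:
  Job 1: p=5, C=5
  Job 2: p=5, C=10
  Job 3: p=10, C=20
  Job 4: p=12, C=32
Total completion time = 5 + 10 + 20 + 32 = 67

67


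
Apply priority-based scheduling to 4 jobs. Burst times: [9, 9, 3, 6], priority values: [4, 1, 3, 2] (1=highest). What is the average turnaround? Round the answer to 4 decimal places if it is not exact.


Sort by priority (ascending = highest first):
Order: [(1, 9), (2, 6), (3, 3), (4, 9)]
Completion times:
  Priority 1, burst=9, C=9
  Priority 2, burst=6, C=15
  Priority 3, burst=3, C=18
  Priority 4, burst=9, C=27
Average turnaround = 69/4 = 17.25

17.25


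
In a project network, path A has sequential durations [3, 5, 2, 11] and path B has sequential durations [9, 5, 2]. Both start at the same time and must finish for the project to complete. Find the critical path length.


Path A total = 3 + 5 + 2 + 11 = 21
Path B total = 9 + 5 + 2 = 16
Critical path = longest path = max(21, 16) = 21

21


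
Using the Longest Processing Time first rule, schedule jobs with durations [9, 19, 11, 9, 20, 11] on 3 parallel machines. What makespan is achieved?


Sort jobs in decreasing order (LPT): [20, 19, 11, 11, 9, 9]
Assign each job to the least loaded machine:
  Machine 1: jobs [20, 9], load = 29
  Machine 2: jobs [19, 9], load = 28
  Machine 3: jobs [11, 11], load = 22
Makespan = max load = 29

29


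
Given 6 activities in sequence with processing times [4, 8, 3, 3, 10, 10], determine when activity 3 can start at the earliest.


Activity 3 starts after activities 1 through 2 complete.
Predecessor durations: [4, 8]
ES = 4 + 8 = 12

12


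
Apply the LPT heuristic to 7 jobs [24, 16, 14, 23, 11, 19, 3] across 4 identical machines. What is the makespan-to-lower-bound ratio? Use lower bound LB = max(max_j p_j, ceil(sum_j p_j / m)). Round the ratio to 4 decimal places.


LPT order: [24, 23, 19, 16, 14, 11, 3]
Machine loads after assignment: [24, 26, 30, 30]
LPT makespan = 30
Lower bound = max(max_job, ceil(total/4)) = max(24, 28) = 28
Ratio = 30 / 28 = 1.0714

1.0714


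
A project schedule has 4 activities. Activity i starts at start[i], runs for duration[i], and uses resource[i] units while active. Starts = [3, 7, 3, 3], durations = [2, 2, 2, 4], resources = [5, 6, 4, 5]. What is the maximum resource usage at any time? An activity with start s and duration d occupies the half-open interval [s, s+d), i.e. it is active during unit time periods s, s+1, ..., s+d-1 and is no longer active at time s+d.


Each activity i is active on [start_i, start_i + duration_i).
Compute total resource usage per time slot:
  t=0: active resources = [], total = 0
  t=1: active resources = [], total = 0
  t=2: active resources = [], total = 0
  t=3: active resources = [5, 4, 5], total = 14
  t=4: active resources = [5, 4, 5], total = 14
  t=5: active resources = [5], total = 5
  t=6: active resources = [5], total = 5
  t=7: active resources = [6], total = 6
  t=8: active resources = [6], total = 6
Peak resource demand = 14

14


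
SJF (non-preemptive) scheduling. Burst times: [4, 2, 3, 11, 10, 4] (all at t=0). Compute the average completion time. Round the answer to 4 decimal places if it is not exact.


SJF order (ascending): [2, 3, 4, 4, 10, 11]
Completion times:
  Job 1: burst=2, C=2
  Job 2: burst=3, C=5
  Job 3: burst=4, C=9
  Job 4: burst=4, C=13
  Job 5: burst=10, C=23
  Job 6: burst=11, C=34
Average completion = 86/6 = 14.3333

14.3333


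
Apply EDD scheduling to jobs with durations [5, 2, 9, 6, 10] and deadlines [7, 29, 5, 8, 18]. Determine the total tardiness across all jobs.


Sort by due date (EDD order): [(9, 5), (5, 7), (6, 8), (10, 18), (2, 29)]
Compute completion times and tardiness:
  Job 1: p=9, d=5, C=9, tardiness=max(0,9-5)=4
  Job 2: p=5, d=7, C=14, tardiness=max(0,14-7)=7
  Job 3: p=6, d=8, C=20, tardiness=max(0,20-8)=12
  Job 4: p=10, d=18, C=30, tardiness=max(0,30-18)=12
  Job 5: p=2, d=29, C=32, tardiness=max(0,32-29)=3
Total tardiness = 38

38


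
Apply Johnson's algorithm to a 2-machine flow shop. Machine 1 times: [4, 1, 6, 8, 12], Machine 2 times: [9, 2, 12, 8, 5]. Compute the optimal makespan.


Apply Johnson's rule:
  Group 1 (a <= b): [(2, 1, 2), (1, 4, 9), (3, 6, 12), (4, 8, 8)]
  Group 2 (a > b): [(5, 12, 5)]
Optimal job order: [2, 1, 3, 4, 5]
Schedule:
  Job 2: M1 done at 1, M2 done at 3
  Job 1: M1 done at 5, M2 done at 14
  Job 3: M1 done at 11, M2 done at 26
  Job 4: M1 done at 19, M2 done at 34
  Job 5: M1 done at 31, M2 done at 39
Makespan = 39

39


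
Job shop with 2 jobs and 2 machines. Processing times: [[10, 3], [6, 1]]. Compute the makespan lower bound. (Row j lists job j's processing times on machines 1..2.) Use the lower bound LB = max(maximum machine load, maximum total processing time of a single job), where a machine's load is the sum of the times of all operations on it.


Machine loads:
  Machine 1: 10 + 6 = 16
  Machine 2: 3 + 1 = 4
Max machine load = 16
Job totals:
  Job 1: 13
  Job 2: 7
Max job total = 13
Lower bound = max(16, 13) = 16

16


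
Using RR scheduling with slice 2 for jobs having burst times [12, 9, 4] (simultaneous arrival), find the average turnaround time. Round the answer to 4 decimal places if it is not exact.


Time quantum = 2
Execution trace:
  J1 runs 2 units, time = 2
  J2 runs 2 units, time = 4
  J3 runs 2 units, time = 6
  J1 runs 2 units, time = 8
  J2 runs 2 units, time = 10
  J3 runs 2 units, time = 12
  J1 runs 2 units, time = 14
  J2 runs 2 units, time = 16
  J1 runs 2 units, time = 18
  J2 runs 2 units, time = 20
  J1 runs 2 units, time = 22
  J2 runs 1 units, time = 23
  J1 runs 2 units, time = 25
Finish times: [25, 23, 12]
Average turnaround = 60/3 = 20.0

20.0


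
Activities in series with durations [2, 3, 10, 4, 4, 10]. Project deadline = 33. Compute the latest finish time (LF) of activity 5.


LF(activity 5) = deadline - sum of successor durations
Successors: activities 6 through 6 with durations [10]
Sum of successor durations = 10
LF = 33 - 10 = 23

23


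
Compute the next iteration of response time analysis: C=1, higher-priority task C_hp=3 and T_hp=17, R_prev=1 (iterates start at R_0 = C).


R_next = C + ceil(R_prev / T_hp) * C_hp
ceil(1 / 17) = ceil(0.0588) = 1
Interference = 1 * 3 = 3
R_next = 1 + 3 = 4

4


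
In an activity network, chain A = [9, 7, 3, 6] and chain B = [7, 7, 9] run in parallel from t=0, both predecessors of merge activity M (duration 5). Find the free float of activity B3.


ES(B3) = sum of predecessors on chain B = 14
EF(B3) = ES + duration = 14 + 9 = 23
Successor of B3 is M. ES(M) = max(sum(A), sum(B)) = max(25, 23) = 25
Free float = ES(successor) - EF(current) = 25 - 23 = 2

2


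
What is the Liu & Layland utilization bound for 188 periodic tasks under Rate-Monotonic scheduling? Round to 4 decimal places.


Compute 2^(1/188) = 1.0036937583
Subtract 1: 1.0036937583 - 1 = 0.0036937583
Multiply by n: 188 * 0.0036937583 = 0.6944265604
Round to 4 dp: 0.6944

0.6944


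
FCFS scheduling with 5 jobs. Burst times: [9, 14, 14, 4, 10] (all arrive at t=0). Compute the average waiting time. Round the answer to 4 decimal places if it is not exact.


FCFS order (as given): [9, 14, 14, 4, 10]
Waiting times:
  Job 1: wait = 0
  Job 2: wait = 9
  Job 3: wait = 23
  Job 4: wait = 37
  Job 5: wait = 41
Sum of waiting times = 110
Average waiting time = 110/5 = 22.0

22.0


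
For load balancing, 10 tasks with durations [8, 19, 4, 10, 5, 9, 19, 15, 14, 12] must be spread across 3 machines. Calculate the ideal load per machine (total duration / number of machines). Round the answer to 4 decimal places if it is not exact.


Total processing time = 8 + 19 + 4 + 10 + 5 + 9 + 19 + 15 + 14 + 12 = 115
Number of machines = 3
Ideal balanced load = 115 / 3 = 38.3333

38.3333


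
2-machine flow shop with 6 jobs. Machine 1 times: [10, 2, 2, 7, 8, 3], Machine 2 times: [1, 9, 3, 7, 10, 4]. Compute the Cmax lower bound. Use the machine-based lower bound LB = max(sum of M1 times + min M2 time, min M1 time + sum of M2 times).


LB1 = sum(M1 times) + min(M2 times) = 32 + 1 = 33
LB2 = min(M1 times) + sum(M2 times) = 2 + 34 = 36
Lower bound = max(LB1, LB2) = max(33, 36) = 36

36


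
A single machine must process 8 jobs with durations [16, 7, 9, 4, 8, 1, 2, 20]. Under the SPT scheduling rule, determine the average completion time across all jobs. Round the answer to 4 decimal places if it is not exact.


Sort jobs by processing time (SPT order): [1, 2, 4, 7, 8, 9, 16, 20]
Compute completion times sequentially:
  Job 1: processing = 1, completes at 1
  Job 2: processing = 2, completes at 3
  Job 3: processing = 4, completes at 7
  Job 4: processing = 7, completes at 14
  Job 5: processing = 8, completes at 22
  Job 6: processing = 9, completes at 31
  Job 7: processing = 16, completes at 47
  Job 8: processing = 20, completes at 67
Sum of completion times = 192
Average completion time = 192/8 = 24.0

24.0


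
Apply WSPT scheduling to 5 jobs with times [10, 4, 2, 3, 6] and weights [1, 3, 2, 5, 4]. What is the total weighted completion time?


Compute p/w ratios and sort ascending (WSPT): [(3, 5), (2, 2), (4, 3), (6, 4), (10, 1)]
Compute weighted completion times:
  Job (p=3,w=5): C=3, w*C=5*3=15
  Job (p=2,w=2): C=5, w*C=2*5=10
  Job (p=4,w=3): C=9, w*C=3*9=27
  Job (p=6,w=4): C=15, w*C=4*15=60
  Job (p=10,w=1): C=25, w*C=1*25=25
Total weighted completion time = 137

137


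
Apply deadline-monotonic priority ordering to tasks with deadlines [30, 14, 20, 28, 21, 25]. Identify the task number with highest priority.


Sort tasks by relative deadline (ascending):
  Task 2: deadline = 14
  Task 3: deadline = 20
  Task 5: deadline = 21
  Task 6: deadline = 25
  Task 4: deadline = 28
  Task 1: deadline = 30
Priority order (highest first): [2, 3, 5, 6, 4, 1]
Highest priority task = 2

2


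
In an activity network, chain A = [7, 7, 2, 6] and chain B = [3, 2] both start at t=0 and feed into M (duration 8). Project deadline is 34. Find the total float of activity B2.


Forward pass: ES(B2) = sum of predecessors on chain B = 3
EF = ES + duration = 3 + 2 = 5
Backward pass: LF(M) = deadline = 34; LS(M) = 34 - 8 = 26
LF(B2) = LS(M) - sum(successors on chain B) = 26 - 0 = 26
LS = LF - duration = 26 - 2 = 24
Total float = LS - ES = 24 - 3 = 21

21


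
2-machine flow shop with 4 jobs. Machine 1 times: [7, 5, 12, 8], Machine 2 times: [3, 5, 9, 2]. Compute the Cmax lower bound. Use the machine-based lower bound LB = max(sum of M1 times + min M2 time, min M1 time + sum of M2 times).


LB1 = sum(M1 times) + min(M2 times) = 32 + 2 = 34
LB2 = min(M1 times) + sum(M2 times) = 5 + 19 = 24
Lower bound = max(LB1, LB2) = max(34, 24) = 34

34


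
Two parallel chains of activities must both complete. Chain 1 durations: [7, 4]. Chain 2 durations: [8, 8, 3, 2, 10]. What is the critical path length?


Path A total = 7 + 4 = 11
Path B total = 8 + 8 + 3 + 2 + 10 = 31
Critical path = longest path = max(11, 31) = 31

31


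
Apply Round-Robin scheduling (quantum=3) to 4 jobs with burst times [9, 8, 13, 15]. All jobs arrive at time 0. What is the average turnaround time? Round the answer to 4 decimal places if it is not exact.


Time quantum = 3
Execution trace:
  J1 runs 3 units, time = 3
  J2 runs 3 units, time = 6
  J3 runs 3 units, time = 9
  J4 runs 3 units, time = 12
  J1 runs 3 units, time = 15
  J2 runs 3 units, time = 18
  J3 runs 3 units, time = 21
  J4 runs 3 units, time = 24
  J1 runs 3 units, time = 27
  J2 runs 2 units, time = 29
  J3 runs 3 units, time = 32
  J4 runs 3 units, time = 35
  J3 runs 3 units, time = 38
  J4 runs 3 units, time = 41
  J3 runs 1 units, time = 42
  J4 runs 3 units, time = 45
Finish times: [27, 29, 42, 45]
Average turnaround = 143/4 = 35.75

35.75


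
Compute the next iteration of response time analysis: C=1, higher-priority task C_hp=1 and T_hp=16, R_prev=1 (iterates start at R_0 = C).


R_next = C + ceil(R_prev / T_hp) * C_hp
ceil(1 / 16) = ceil(0.0625) = 1
Interference = 1 * 1 = 1
R_next = 1 + 1 = 2

2


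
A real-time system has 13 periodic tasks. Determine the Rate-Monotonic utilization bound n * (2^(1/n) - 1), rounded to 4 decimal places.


Compute 2^(1/13) = 1.0547660765
Subtract 1: 1.0547660765 - 1 = 0.0547660765
Multiply by n: 13 * 0.0547660765 = 0.7119589945
Round to 4 dp: 0.7120

0.7120


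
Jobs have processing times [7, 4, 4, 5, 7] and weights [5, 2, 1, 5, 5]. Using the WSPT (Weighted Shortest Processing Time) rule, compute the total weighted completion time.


Compute p/w ratios and sort ascending (WSPT): [(5, 5), (7, 5), (7, 5), (4, 2), (4, 1)]
Compute weighted completion times:
  Job (p=5,w=5): C=5, w*C=5*5=25
  Job (p=7,w=5): C=12, w*C=5*12=60
  Job (p=7,w=5): C=19, w*C=5*19=95
  Job (p=4,w=2): C=23, w*C=2*23=46
  Job (p=4,w=1): C=27, w*C=1*27=27
Total weighted completion time = 253

253


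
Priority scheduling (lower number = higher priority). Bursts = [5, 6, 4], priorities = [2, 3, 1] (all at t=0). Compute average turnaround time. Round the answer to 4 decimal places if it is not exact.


Sort by priority (ascending = highest first):
Order: [(1, 4), (2, 5), (3, 6)]
Completion times:
  Priority 1, burst=4, C=4
  Priority 2, burst=5, C=9
  Priority 3, burst=6, C=15
Average turnaround = 28/3 = 9.3333

9.3333


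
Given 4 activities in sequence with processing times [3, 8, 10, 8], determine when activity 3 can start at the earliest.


Activity 3 starts after activities 1 through 2 complete.
Predecessor durations: [3, 8]
ES = 3 + 8 = 11

11


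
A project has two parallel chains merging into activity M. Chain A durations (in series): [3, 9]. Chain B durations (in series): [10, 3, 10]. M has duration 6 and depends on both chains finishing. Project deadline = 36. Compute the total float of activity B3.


Forward pass: ES(B3) = sum of predecessors on chain B = 13
EF = ES + duration = 13 + 10 = 23
Backward pass: LF(M) = deadline = 36; LS(M) = 36 - 6 = 30
LF(B3) = LS(M) - sum(successors on chain B) = 30 - 0 = 30
LS = LF - duration = 30 - 10 = 20
Total float = LS - ES = 20 - 13 = 7

7


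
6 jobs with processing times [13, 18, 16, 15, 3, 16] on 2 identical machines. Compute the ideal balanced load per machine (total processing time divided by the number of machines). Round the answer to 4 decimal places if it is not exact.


Total processing time = 13 + 18 + 16 + 15 + 3 + 16 = 81
Number of machines = 2
Ideal balanced load = 81 / 2 = 40.5

40.5


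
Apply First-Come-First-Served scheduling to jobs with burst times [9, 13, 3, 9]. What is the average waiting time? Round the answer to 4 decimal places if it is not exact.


FCFS order (as given): [9, 13, 3, 9]
Waiting times:
  Job 1: wait = 0
  Job 2: wait = 9
  Job 3: wait = 22
  Job 4: wait = 25
Sum of waiting times = 56
Average waiting time = 56/4 = 14.0

14.0


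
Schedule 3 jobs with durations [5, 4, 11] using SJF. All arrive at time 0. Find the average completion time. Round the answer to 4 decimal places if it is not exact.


SJF order (ascending): [4, 5, 11]
Completion times:
  Job 1: burst=4, C=4
  Job 2: burst=5, C=9
  Job 3: burst=11, C=20
Average completion = 33/3 = 11.0

11.0


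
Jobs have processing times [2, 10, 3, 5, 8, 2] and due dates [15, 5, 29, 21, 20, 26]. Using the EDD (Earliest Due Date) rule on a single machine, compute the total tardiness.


Sort by due date (EDD order): [(10, 5), (2, 15), (8, 20), (5, 21), (2, 26), (3, 29)]
Compute completion times and tardiness:
  Job 1: p=10, d=5, C=10, tardiness=max(0,10-5)=5
  Job 2: p=2, d=15, C=12, tardiness=max(0,12-15)=0
  Job 3: p=8, d=20, C=20, tardiness=max(0,20-20)=0
  Job 4: p=5, d=21, C=25, tardiness=max(0,25-21)=4
  Job 5: p=2, d=26, C=27, tardiness=max(0,27-26)=1
  Job 6: p=3, d=29, C=30, tardiness=max(0,30-29)=1
Total tardiness = 11

11


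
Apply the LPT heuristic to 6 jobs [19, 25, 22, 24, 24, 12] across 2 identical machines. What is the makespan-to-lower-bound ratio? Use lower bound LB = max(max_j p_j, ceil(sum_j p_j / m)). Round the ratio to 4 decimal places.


LPT order: [25, 24, 24, 22, 19, 12]
Machine loads after assignment: [66, 60]
LPT makespan = 66
Lower bound = max(max_job, ceil(total/2)) = max(25, 63) = 63
Ratio = 66 / 63 = 1.0476

1.0476
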